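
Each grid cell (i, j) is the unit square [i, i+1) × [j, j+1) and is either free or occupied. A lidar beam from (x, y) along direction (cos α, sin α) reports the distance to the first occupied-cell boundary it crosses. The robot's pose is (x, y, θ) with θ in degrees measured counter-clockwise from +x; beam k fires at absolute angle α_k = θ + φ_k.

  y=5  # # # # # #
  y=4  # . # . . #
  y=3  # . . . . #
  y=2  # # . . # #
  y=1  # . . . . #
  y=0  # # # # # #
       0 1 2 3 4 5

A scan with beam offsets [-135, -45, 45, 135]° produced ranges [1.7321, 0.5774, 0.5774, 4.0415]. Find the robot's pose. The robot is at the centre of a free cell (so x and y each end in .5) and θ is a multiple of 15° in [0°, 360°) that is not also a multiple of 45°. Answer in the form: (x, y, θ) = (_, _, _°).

(x, y, θ) = (3.5, 4.5, 105°)

Candidates: 13 free-cell centres × 16 headings = 208 poses. Raycast each; keep the one whose scan matches to 4 dp.
  (4.5, 1.5, 195°): beam 1 = 0.5774 ≠ 1.7321 ✗
  (4.5, 3.5, 120°): beam 1 = 0.5176 ≠ 1.7321 ✗
  (1.5, 4.5, 15°): beam 1 = 1.0000 ≠ 1.7321 ✗
  (1.5, 1.5, 255°): beam 1 = 0.5774 ≠ 1.7321 ✗
  …
  (3.5, 4.5, 105°): r_1=1.7321, r_2=0.5774, r_3=0.5774, r_4=4.0415 — all match ✓
Only this pose fits every beam.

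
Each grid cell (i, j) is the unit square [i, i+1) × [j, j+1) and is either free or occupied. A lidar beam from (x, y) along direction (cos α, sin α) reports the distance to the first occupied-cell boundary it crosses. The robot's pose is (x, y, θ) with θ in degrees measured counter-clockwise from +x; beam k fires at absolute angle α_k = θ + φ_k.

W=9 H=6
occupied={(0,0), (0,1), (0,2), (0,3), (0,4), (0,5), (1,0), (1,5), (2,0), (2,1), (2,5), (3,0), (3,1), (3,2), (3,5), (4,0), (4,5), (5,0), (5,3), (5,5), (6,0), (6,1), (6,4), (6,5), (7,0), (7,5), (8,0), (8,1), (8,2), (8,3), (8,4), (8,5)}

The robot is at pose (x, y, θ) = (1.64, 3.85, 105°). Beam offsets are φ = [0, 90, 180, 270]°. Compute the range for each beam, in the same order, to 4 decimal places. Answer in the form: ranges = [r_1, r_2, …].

beam 1: φ=0°, α=105°
  dir = (cos 105°, sin 105°) = (-0.2588, 0.9659); from cell (1,3)
  next x-line at t=2.4728, next y-line at t=0.1553; Δt_x=3.8637, Δt_y=1.0353
    y: enter (1,4) at t=0.1553
    y: enter (1,5) at t=1.1906 ← occupied
  → r_1 = 1.1906
beam 2: φ=90°, α=195°
  dir = (cos 195°, sin 195°) = (-0.9659, -0.2588); from cell (1,3)
  next x-line at t=0.6626, next y-line at t=3.2841; Δt_x=1.0353, Δt_y=3.8637
    x: enter (0,3) at t=0.6626 ← occupied
  → r_2 = 0.6626
beam 3: φ=180°, α=285°
  dir = (cos 285°, sin 285°) = (0.2588, -0.9659); from cell (1,3)
  next x-line at t=1.3909, next y-line at t=0.8800; Δt_x=3.8637, Δt_y=1.0353
    y: enter (1,2) at t=0.8800
    x: enter (2,2) at t=1.3909
    y: enter (2,1) at t=1.9153 ← occupied
  → r_3 = 1.9153
beam 4: φ=270°, α=15°
  dir = (cos 15°, sin 15°) = (0.9659, 0.2588); from cell (1,3)
  next x-line at t=0.3727, next y-line at t=0.5796; Δt_x=1.0353, Δt_y=3.8637
    x: enter (2,3) at t=0.3727
    y: enter (2,4) at t=0.5796
    x: enter (3,4) at t=1.4080
    x: enter (4,4) at t=2.4433
    x: enter (5,4) at t=3.4785
    y: enter (5,5) at t=4.4433 ← occupied
  → r_4 = 4.4433

ranges = [1.1906, 0.6626, 1.9153, 4.4433]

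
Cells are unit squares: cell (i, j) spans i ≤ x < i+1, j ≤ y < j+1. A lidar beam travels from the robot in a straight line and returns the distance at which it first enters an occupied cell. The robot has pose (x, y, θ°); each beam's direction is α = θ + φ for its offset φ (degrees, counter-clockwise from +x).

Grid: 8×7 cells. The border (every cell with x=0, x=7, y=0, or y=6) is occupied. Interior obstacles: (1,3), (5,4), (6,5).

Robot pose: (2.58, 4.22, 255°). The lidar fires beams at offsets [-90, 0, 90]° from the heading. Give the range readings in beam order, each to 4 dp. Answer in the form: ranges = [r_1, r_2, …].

beam 1: φ=-90°, α=165°
  d=(-0.9659,0.2588)  start (2,4)  tX=0.6005 tY=3.0137  stride 1/|dx|=1.0353 1/|dy|=3.8637
    cross x-line → (1,4), t=0.6005
    cross x-line → (0,4), t=1.6357 (wall)
  → r_1 = 1.6357
beam 2: φ=0°, α=255°
  d=(-0.2588,-0.9659)  start (2,4)  tX=2.2409 tY=0.2278  stride 1/|dx|=3.8637 1/|dy|=1.0353
    cross y-line → (2,3), t=0.2278
    cross y-line → (2,2), t=1.2630
    cross x-line → (1,2), t=2.2409
    cross y-line → (1,1), t=2.2983
    cross y-line → (1,0), t=3.3336 (wall)
  → r_2 = 3.3336
beam 3: φ=90°, α=345°
  d=(0.9659,-0.2588)  start (2,4)  tX=0.4348 tY=0.8500  stride 1/|dx|=1.0353 1/|dy|=3.8637
    cross x-line → (3,4), t=0.4348
    cross y-line → (3,3), t=0.8500
    cross x-line → (4,3), t=1.4701
    cross x-line → (5,3), t=2.5054
    cross x-line → (6,3), t=3.5406
    cross x-line → (7,3), t=4.5759 (wall)
  → r_3 = 4.5759

ranges = [1.6357, 3.3336, 4.5759]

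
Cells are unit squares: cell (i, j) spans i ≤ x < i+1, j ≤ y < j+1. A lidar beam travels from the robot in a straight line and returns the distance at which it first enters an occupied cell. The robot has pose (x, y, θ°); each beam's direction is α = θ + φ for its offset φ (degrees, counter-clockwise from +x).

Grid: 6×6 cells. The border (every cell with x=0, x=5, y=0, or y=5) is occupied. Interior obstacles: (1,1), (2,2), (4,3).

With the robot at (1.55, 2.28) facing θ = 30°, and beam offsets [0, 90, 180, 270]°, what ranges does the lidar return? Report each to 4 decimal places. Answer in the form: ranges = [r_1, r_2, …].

ranges = [0.5196, 1.1000, 0.5600, 0.3233]

beam 1: φ=0°, α=30°
  dir = (cos 30°, sin 30°) = (0.8660, 0.5000); from cell (1,2)
  next x-line at t=0.5196, next y-line at t=1.4400; Δt_x=1.1547, Δt_y=2.0000
    x: enter (2,2) at t=0.5196 ← occupied
  → r_1 = 0.5196
beam 2: φ=90°, α=120°
  dir = (cos 120°, sin 120°) = (-0.5000, 0.8660); from cell (1,2)
  next x-line at t=1.1000, next y-line at t=0.8314; Δt_x=2.0000, Δt_y=1.1547
    y: enter (1,3) at t=0.8314
    x: enter (0,3) at t=1.1000 ← occupied
  → r_2 = 1.1000
beam 3: φ=180°, α=210°
  dir = (cos 210°, sin 210°) = (-0.8660, -0.5000); from cell (1,2)
  next x-line at t=0.6351, next y-line at t=0.5600; Δt_x=1.1547, Δt_y=2.0000
    y: enter (1,1) at t=0.5600 ← occupied
  → r_3 = 0.5600
beam 4: φ=270°, α=300°
  dir = (cos 300°, sin 300°) = (0.5000, -0.8660); from cell (1,2)
  next x-line at t=0.9000, next y-line at t=0.3233; Δt_x=2.0000, Δt_y=1.1547
    y: enter (1,1) at t=0.3233 ← occupied
  → r_4 = 0.3233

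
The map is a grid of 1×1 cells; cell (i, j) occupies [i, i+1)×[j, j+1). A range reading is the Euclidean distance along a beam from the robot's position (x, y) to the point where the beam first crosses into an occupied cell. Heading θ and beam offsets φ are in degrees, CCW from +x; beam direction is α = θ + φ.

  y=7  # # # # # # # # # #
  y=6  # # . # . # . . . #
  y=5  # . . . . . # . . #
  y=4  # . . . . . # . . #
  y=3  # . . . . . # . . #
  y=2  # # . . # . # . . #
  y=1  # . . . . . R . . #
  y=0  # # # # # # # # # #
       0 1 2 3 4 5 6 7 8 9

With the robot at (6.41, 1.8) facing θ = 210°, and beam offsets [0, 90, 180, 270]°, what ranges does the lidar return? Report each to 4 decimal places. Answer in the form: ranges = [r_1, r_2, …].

ranges = [1.6000, 0.9238, 0.4000, 0.2309]

beam 1: φ=0°, α=210°
  dir = (cos 210°, sin 210°) = (-0.8660, -0.5000); from cell (6,1)
  next x-line at t=0.4734, next y-line at t=1.6000; Δt_x=1.1547, Δt_y=2.0000
    x: enter (5,1) at t=0.4734
    y: enter (5,0) at t=1.6000 ← occupied
  → r_1 = 1.6000
beam 2: φ=90°, α=300°
  dir = (cos 300°, sin 300°) = (0.5000, -0.8660); from cell (6,1)
  next x-line at t=1.1800, next y-line at t=0.9238; Δt_x=2.0000, Δt_y=1.1547
    y: enter (6,0) at t=0.9238 ← occupied
  → r_2 = 0.9238
beam 3: φ=180°, α=30°
  dir = (cos 30°, sin 30°) = (0.8660, 0.5000); from cell (6,1)
  next x-line at t=0.6813, next y-line at t=0.4000; Δt_x=1.1547, Δt_y=2.0000
    y: enter (6,2) at t=0.4000 ← occupied
  → r_3 = 0.4000
beam 4: φ=270°, α=120°
  dir = (cos 120°, sin 120°) = (-0.5000, 0.8660); from cell (6,1)
  next x-line at t=0.8200, next y-line at t=0.2309; Δt_x=2.0000, Δt_y=1.1547
    y: enter (6,2) at t=0.2309 ← occupied
  → r_4 = 0.2309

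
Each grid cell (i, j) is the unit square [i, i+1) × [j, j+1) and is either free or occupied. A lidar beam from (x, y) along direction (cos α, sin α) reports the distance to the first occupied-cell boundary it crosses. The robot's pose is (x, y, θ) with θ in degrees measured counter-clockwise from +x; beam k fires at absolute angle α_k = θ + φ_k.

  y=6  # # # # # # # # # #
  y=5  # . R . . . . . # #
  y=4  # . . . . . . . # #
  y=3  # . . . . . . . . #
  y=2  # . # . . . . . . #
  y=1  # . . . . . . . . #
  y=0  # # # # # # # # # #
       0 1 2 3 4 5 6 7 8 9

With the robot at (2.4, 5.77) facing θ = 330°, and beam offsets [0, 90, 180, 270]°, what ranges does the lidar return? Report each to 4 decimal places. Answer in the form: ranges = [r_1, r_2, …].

beam 1: φ=0°, α=330°
  direction (0.8660, -0.5000); cell (2,5); t to first gridline: x 0.6928, y 1.5400 (then +1.1547 / +2.0000)
    (3,5) via x @ 0.6928
    (3,4) via y @ 1.5400
    (4,4) via x @ 1.8475
    (5,4) via x @ 3.0022
    (5,3) via y @ 3.5400
    (6,3) via x @ 4.1569
    (7,3) via x @ 5.3116
    (7,2) via y @ 5.5400
    (8,2) via x @ 6.4663
    (8,1) via y @ 7.5400
    (9,1) via x @ 7.6210  # hit
  → r_1 = 7.6210
beam 2: φ=90°, α=60°
  direction (0.5000, 0.8660); cell (2,5); t to first gridline: x 1.2000, y 0.2656 (then +2.0000 / +1.1547)
    (2,6) via y @ 0.2656  # hit
  → r_2 = 0.2656
beam 3: φ=180°, α=150°
  direction (-0.8660, 0.5000); cell (2,5); t to first gridline: x 0.4619, y 0.4600 (then +1.1547 / +2.0000)
    (2,6) via y @ 0.4600  # hit
  → r_3 = 0.4600
beam 4: φ=270°, α=240°
  direction (-0.5000, -0.8660); cell (2,5); t to first gridline: x 0.8000, y 0.8891 (then +2.0000 / +1.1547)
    (1,5) via x @ 0.8000
    (1,4) via y @ 0.8891
    (1,3) via y @ 2.0438
    (0,3) via x @ 2.8000  # hit
  → r_4 = 2.8000

ranges = [7.6210, 0.2656, 0.4600, 2.8000]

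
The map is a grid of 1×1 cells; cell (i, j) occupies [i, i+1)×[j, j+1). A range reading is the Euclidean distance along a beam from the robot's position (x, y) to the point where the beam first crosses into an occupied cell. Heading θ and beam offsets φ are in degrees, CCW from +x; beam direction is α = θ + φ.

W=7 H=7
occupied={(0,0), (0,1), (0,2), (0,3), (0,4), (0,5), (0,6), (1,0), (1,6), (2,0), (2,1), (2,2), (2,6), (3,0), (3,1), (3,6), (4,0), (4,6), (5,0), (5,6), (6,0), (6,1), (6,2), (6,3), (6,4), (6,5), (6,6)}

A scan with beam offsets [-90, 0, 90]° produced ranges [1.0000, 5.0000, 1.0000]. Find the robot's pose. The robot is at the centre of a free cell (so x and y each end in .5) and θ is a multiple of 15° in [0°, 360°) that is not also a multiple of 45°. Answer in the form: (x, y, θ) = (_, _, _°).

The pose lattice has 22·16 = 352 candidates. Test each by forward raycasting.
  (1.5, 5.5, 165°): beam 1 = 0.5176 ≠ 1.0000 ✗
  (2.5, 4.5, 150°): beam 1 = 1.7321 ≠ 1.0000 ✗
  (4.5, 1.5, 255°): beam 1 = 0.5176 ≠ 1.0000 ✗
  (4.5, 2.5, 255°): beam 1 = 1.5529 ≠ 1.0000 ✗
  …
  (1.5, 3.5, 30°): r_1=1.0000, r_2=5.0000, r_3=1.0000 — all match ✓
Only this pose fits every beam.

(x, y, θ) = (1.5, 3.5, 30°)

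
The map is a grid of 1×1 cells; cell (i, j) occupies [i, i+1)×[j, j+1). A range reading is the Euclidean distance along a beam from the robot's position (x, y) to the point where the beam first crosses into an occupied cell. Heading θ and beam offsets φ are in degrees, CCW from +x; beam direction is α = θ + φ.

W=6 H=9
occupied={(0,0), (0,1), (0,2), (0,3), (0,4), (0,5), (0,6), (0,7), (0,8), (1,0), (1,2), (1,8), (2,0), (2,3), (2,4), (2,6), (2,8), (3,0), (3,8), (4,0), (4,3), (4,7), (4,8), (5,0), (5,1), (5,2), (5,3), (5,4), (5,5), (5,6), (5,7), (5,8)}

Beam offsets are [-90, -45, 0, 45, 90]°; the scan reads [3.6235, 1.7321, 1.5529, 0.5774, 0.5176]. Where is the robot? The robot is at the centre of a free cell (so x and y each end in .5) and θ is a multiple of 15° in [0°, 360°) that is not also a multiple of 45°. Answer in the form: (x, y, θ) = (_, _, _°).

The pose lattice has 22·16 = 352 candidates. Test each by forward raycasting.
  (3.5, 5.5, 105°): beam 1 = 1.5529 ≠ 3.6235 ✗
  (4.5, 6.5, 150°): beam 1 = 0.5774 ≠ 3.6235 ✗
  (4.5, 2.5, 300°): beam 1 = 3.0000 ≠ 3.6235 ✗
  …
  (4.5, 2.5, 285°): r_1=3.6235, r_2=1.7321, r_3=1.5529, r_4=0.5774, r_5=0.5176 — all match ✓
Unique over the lattice → pose = (4.5, 2.5, 285°).

(x, y, θ) = (4.5, 2.5, 285°)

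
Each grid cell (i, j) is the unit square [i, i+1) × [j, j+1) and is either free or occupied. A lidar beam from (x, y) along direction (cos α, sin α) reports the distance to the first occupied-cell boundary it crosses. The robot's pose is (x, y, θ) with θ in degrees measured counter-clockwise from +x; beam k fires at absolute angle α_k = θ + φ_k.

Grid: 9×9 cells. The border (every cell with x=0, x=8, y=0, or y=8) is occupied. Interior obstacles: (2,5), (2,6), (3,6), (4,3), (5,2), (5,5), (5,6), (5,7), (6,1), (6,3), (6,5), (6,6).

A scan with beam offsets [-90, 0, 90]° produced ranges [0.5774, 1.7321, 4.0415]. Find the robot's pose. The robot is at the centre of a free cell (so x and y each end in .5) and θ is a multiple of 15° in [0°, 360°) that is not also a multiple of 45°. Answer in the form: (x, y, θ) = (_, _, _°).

(x, y, θ) = (2.5, 4.5, 210°)

Candidates: 37 free-cell centres × 16 headings = 592 poses. Raycast each; keep the one whose scan matches to 4 dp.
  (3.5, 1.5, 105°): beam 1 = 1.9319 ≠ 0.5774 ✗
  (3.5, 4.5, 285°): beam 1 = 2.5882 ≠ 0.5774 ✗
  (1.5, 5.5, 210°): beam 1 = 1.0000 ≠ 0.5774 ✗
  …
  (2.5, 4.5, 210°): r_1=0.5774, r_2=1.7321, r_3=4.0415 — all match ✓
Only this pose fits every beam.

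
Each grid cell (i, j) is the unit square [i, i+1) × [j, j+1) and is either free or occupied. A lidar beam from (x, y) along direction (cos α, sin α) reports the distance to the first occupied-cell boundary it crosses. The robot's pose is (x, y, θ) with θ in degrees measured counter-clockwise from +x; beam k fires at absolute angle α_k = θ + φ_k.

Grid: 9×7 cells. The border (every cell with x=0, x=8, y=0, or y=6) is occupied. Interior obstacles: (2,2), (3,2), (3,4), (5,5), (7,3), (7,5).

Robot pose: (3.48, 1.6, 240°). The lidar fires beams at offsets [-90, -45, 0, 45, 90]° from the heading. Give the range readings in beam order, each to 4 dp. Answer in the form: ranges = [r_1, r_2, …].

ranges = [0.8000, 2.3182, 0.6928, 0.6212, 1.2000]

beam 1: φ=-90°, α=150°
  cosα=-0.8660 sinα=0.5000 | (3,1) | tMaxX 0.5543 tMaxY 0.8000 | tΔX 1.1547 tΔY 2.0000
    t=0.5543 [x] (2,1)
    t=0.8000 [y] (2,2) — stop
  → r_1 = 0.8000
beam 2: φ=-45°, α=195°
  cosα=-0.9659 sinα=-0.2588 | (3,1) | tMaxX 0.4969 tMaxY 2.3182 | tΔX 1.0353 tΔY 3.8637
    t=0.4969 [x] (2,1)
    t=1.5322 [x] (1,1)
    t=2.3182 [y] (1,0) — stop
  → r_2 = 2.3182
beam 3: φ=0°, α=240°
  cosα=-0.5000 sinα=-0.8660 | (3,1) | tMaxX 0.9600 tMaxY 0.6928 | tΔX 2.0000 tΔY 1.1547
    t=0.6928 [y] (3,0) — stop
  → r_3 = 0.6928
beam 4: φ=45°, α=285°
  cosα=0.2588 sinα=-0.9659 | (3,1) | tMaxX 2.0091 tMaxY 0.6212 | tΔX 3.8637 tΔY 1.0353
    t=0.6212 [y] (3,0) — stop
  → r_4 = 0.6212
beam 5: φ=90°, α=330°
  cosα=0.8660 sinα=-0.5000 | (3,1) | tMaxX 0.6004 tMaxY 1.2000 | tΔX 1.1547 tΔY 2.0000
    t=0.6004 [x] (4,1)
    t=1.2000 [y] (4,0) — stop
  → r_5 = 1.2000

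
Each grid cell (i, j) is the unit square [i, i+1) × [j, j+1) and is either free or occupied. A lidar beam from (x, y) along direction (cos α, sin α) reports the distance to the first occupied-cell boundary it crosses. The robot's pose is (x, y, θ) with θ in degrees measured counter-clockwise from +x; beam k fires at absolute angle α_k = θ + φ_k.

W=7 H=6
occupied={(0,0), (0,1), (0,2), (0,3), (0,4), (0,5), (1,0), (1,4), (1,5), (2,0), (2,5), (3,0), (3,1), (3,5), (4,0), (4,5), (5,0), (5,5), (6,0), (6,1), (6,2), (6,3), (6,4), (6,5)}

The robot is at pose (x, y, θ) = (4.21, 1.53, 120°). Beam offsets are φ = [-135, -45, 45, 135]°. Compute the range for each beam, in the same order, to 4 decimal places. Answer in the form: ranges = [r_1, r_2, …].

ranges = [1.8531, 3.5924, 0.2174, 0.5487]

beam 1: φ=-135°, α=345°
  cosα=0.9659 sinα=-0.2588 | (4,1) | tMaxX 0.8179 tMaxY 2.0478 | tΔX 1.0353 tΔY 3.8637
    t=0.8179 [x] (5,1)
    t=1.8531 [x] (6,1) — stop
  → r_1 = 1.8531
beam 2: φ=-45°, α=75°
  cosα=0.2588 sinα=0.9659 | (4,1) | tMaxX 3.0523 tMaxY 0.4866 | tΔX 3.8637 tΔY 1.0353
    t=0.4866 [y] (4,2)
    t=1.5219 [y] (4,3)
    t=2.5571 [y] (4,4)
    t=3.0523 [x] (5,4)
    t=3.5924 [y] (5,5) — stop
  → r_2 = 3.5924
beam 3: φ=45°, α=165°
  cosα=-0.9659 sinα=0.2588 | (4,1) | tMaxX 0.2174 tMaxY 1.8159 | tΔX 1.0353 tΔY 3.8637
    t=0.2174 [x] (3,1) — stop
  → r_3 = 0.2174
beam 4: φ=135°, α=255°
  cosα=-0.2588 sinα=-0.9659 | (4,1) | tMaxX 0.8114 tMaxY 0.5487 | tΔX 3.8637 tΔY 1.0353
    t=0.5487 [y] (4,0) — stop
  → r_4 = 0.5487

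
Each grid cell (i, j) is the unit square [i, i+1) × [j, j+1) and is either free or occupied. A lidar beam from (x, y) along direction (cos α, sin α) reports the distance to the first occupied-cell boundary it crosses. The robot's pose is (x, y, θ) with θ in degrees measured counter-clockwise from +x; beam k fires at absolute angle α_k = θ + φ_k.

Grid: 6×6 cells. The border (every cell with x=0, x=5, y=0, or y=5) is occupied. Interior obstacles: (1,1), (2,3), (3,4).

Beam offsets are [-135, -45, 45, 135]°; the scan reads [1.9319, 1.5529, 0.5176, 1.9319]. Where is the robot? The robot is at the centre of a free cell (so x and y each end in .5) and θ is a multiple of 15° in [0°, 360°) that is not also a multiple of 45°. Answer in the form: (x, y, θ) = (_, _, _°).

Candidates: 13 free-cell centres × 16 headings = 208 poses. Raycast each; keep the one whose scan matches to 4 dp.
  (3.5, 2.5, 240°): beam 1 = 1.5529 ≠ 1.9319 ✗
  (4.5, 4.5, 210°): beam 1 = 0.5176 ≠ 1.9319 ✗
  (1.5, 4.5, 255°): beam 1 = 0.5774 ≠ 1.9319 ✗
  …
  (4.5, 2.5, 300°): r_1=1.9319, r_2=1.5529, r_3=0.5176, r_4=1.9319 — all match ✓
No second candidate reproduces the full scan.

(x, y, θ) = (4.5, 2.5, 300°)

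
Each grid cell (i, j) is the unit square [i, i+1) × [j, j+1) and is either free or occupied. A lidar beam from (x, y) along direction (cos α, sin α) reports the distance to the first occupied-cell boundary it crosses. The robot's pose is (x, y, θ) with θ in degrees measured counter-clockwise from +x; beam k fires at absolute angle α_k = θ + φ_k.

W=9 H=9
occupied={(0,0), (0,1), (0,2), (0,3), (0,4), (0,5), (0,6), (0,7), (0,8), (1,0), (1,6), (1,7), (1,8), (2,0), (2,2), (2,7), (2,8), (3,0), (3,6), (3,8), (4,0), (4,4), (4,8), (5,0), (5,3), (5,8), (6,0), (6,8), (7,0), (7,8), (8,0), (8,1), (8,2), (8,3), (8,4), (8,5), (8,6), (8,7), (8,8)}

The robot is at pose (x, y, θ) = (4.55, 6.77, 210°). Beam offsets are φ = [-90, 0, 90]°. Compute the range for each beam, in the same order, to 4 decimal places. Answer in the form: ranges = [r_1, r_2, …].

beam 1: φ=-90°, α=120°
  dir = (cos 120°, sin 120°) = (-0.5000, 0.8660); from cell (4,6)
  next x-line at t=1.1000, next y-line at t=0.2656; Δt_x=2.0000, Δt_y=1.1547
    y: enter (4,7) at t=0.2656
    x: enter (3,7) at t=1.1000
    y: enter (3,8) at t=1.4203 ← occupied
  → r_1 = 1.4203
beam 2: φ=0°, α=210°
  dir = (cos 210°, sin 210°) = (-0.8660, -0.5000); from cell (4,6)
  next x-line at t=0.6351, next y-line at t=1.5400; Δt_x=1.1547, Δt_y=2.0000
    x: enter (3,6) at t=0.6351 ← occupied
  → r_2 = 0.6351
beam 3: φ=90°, α=300°
  dir = (cos 300°, sin 300°) = (0.5000, -0.8660); from cell (4,6)
  next x-line at t=0.9000, next y-line at t=0.8891; Δt_x=2.0000, Δt_y=1.1547
    y: enter (4,5) at t=0.8891
    x: enter (5,5) at t=0.9000
    y: enter (5,4) at t=2.0438
    x: enter (6,4) at t=2.9000
    y: enter (6,3) at t=3.1985
    y: enter (6,2) at t=4.3532
    x: enter (7,2) at t=4.9000
    y: enter (7,1) at t=5.5079
    y: enter (7,0) at t=6.6626 ← occupied
  → r_3 = 6.6626

ranges = [1.4203, 0.6351, 6.6626]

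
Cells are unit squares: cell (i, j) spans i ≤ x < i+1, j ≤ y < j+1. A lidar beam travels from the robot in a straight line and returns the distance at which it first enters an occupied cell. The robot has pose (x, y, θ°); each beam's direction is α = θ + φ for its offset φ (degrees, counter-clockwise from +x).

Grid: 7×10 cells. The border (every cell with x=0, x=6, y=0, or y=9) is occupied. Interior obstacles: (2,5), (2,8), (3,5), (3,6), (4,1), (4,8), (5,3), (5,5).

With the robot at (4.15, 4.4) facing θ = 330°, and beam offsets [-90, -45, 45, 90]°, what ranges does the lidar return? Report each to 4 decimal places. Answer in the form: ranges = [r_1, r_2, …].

beam 1: φ=-90°, α=240°
  dir = (cos 240°, sin 240°) = (-0.5000, -0.8660); from cell (4,4)
  next x-line at t=0.3000, next y-line at t=0.4619; Δt_x=2.0000, Δt_y=1.1547
    x: enter (3,4) at t=0.3000
    y: enter (3,3) at t=0.4619
    y: enter (3,2) at t=1.6166
    x: enter (2,2) at t=2.3000
    y: enter (2,1) at t=2.7713
    y: enter (2,0) at t=3.9260 ← occupied
  → r_1 = 3.9260
beam 2: φ=-45°, α=285°
  dir = (cos 285°, sin 285°) = (0.2588, -0.9659); from cell (4,4)
  next x-line at t=3.2841, next y-line at t=0.4141; Δt_x=3.8637, Δt_y=1.0353
    y: enter (4,3) at t=0.4141
    y: enter (4,2) at t=1.4494
    y: enter (4,1) at t=2.4847 ← occupied
  → r_2 = 2.4847
beam 3: φ=45°, α=15°
  dir = (cos 15°, sin 15°) = (0.9659, 0.2588); from cell (4,4)
  next x-line at t=0.8800, next y-line at t=2.3182; Δt_x=1.0353, Δt_y=3.8637
    x: enter (5,4) at t=0.8800
    x: enter (6,4) at t=1.9153 ← occupied
  → r_3 = 1.9153
beam 4: φ=90°, α=60°
  dir = (cos 60°, sin 60°) = (0.5000, 0.8660); from cell (4,4)
  next x-line at t=1.7000, next y-line at t=0.6928; Δt_x=2.0000, Δt_y=1.1547
    y: enter (4,5) at t=0.6928
    x: enter (5,5) at t=1.7000 ← occupied
  → r_4 = 1.7000

ranges = [3.9260, 2.4847, 1.9153, 1.7000]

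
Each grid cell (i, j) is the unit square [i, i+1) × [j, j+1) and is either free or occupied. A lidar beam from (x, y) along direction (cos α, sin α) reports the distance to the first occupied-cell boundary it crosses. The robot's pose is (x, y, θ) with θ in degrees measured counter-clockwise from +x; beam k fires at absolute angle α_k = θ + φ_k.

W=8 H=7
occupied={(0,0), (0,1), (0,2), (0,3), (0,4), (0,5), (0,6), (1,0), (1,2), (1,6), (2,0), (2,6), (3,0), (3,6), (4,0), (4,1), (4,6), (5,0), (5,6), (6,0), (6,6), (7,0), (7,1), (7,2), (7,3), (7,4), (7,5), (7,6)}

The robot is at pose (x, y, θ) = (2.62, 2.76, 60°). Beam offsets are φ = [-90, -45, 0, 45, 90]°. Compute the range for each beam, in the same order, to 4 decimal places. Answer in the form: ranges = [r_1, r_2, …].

beam 1: φ=-90°, α=330°
  d=(0.8660,-0.5000)  start (2,2)  tX=0.4388 tY=1.5200  stride 1/|dx|=1.1547 1/|dy|=2.0000
    cross x-line → (3,2), t=0.4388
    cross y-line → (3,1), t=1.5200
    cross x-line → (4,1), t=1.5935 (wall)
  → r_1 = 1.5935
beam 2: φ=-45°, α=15°
  d=(0.9659,0.2588)  start (2,2)  tX=0.3934 tY=0.9273  stride 1/|dx|=1.0353 1/|dy|=3.8637
    cross x-line → (3,2), t=0.3934
    cross y-line → (3,3), t=0.9273
    cross x-line → (4,3), t=1.4287
    cross x-line → (5,3), t=2.4640
    cross x-line → (6,3), t=3.4992
    cross x-line → (7,3), t=4.5345 (wall)
  → r_2 = 4.5345
beam 3: φ=0°, α=60°
  d=(0.5000,0.8660)  start (2,2)  tX=0.7600 tY=0.2771  stride 1/|dx|=2.0000 1/|dy|=1.1547
    cross y-line → (2,3), t=0.2771
    cross x-line → (3,3), t=0.7600
    cross y-line → (3,4), t=1.4318
    cross y-line → (3,5), t=2.5865
    cross x-line → (4,5), t=2.7600
    cross y-line → (4,6), t=3.7412 (wall)
  → r_3 = 3.7412
beam 4: φ=45°, α=105°
  d=(-0.2588,0.9659)  start (2,2)  tX=2.3955 tY=0.2485  stride 1/|dx|=3.8637 1/|dy|=1.0353
    cross y-line → (2,3), t=0.2485
    cross y-line → (2,4), t=1.2837
    cross y-line → (2,5), t=2.3190
    cross x-line → (1,5), t=2.3955
    cross y-line → (1,6), t=3.3543 (wall)
  → r_4 = 3.3543
beam 5: φ=90°, α=150°
  d=(-0.8660,0.5000)  start (2,2)  tX=0.7159 tY=0.4800  stride 1/|dx|=1.1547 1/|dy|=2.0000
    cross y-line → (2,3), t=0.4800
    cross x-line → (1,3), t=0.7159
    cross x-line → (0,3), t=1.8706 (wall)
  → r_5 = 1.8706

ranges = [1.5935, 4.5345, 3.7412, 3.3543, 1.8706]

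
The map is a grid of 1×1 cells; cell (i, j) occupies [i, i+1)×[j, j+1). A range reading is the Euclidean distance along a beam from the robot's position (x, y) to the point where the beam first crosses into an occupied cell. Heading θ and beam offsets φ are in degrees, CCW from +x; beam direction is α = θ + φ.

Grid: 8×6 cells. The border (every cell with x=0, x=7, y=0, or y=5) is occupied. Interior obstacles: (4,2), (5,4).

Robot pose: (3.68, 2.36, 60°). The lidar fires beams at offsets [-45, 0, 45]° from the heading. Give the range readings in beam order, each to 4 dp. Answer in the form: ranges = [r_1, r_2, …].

ranges = [0.3313, 0.6400, 2.7331]

beam 1: φ=-45°, α=15°
  d=(0.9659,0.2588)  start (3,2)  tX=0.3313 tY=2.4728  stride 1/|dx|=1.0353 1/|dy|=3.8637
    cross x-line → (4,2), t=0.3313 (wall)
  → r_1 = 0.3313
beam 2: φ=0°, α=60°
  d=(0.5000,0.8660)  start (3,2)  tX=0.6400 tY=0.7390  stride 1/|dx|=2.0000 1/|dy|=1.1547
    cross x-line → (4,2), t=0.6400 (wall)
  → r_2 = 0.6400
beam 3: φ=45°, α=105°
  d=(-0.2588,0.9659)  start (3,2)  tX=2.6273 tY=0.6626  stride 1/|dx|=3.8637 1/|dy|=1.0353
    cross y-line → (3,3), t=0.6626
    cross y-line → (3,4), t=1.6979
    cross x-line → (2,4), t=2.6273
    cross y-line → (2,5), t=2.7331 (wall)
  → r_3 = 2.7331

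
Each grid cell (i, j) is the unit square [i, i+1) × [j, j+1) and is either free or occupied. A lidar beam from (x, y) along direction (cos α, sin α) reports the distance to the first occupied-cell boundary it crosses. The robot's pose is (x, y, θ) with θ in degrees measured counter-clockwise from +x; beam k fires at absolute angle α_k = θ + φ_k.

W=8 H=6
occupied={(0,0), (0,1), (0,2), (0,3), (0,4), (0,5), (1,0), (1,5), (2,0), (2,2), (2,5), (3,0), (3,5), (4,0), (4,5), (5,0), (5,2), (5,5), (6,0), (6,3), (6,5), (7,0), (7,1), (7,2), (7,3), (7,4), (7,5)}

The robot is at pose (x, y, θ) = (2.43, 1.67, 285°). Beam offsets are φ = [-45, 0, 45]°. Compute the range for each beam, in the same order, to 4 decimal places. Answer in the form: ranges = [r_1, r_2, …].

beam 1: φ=-45°, α=240°
  cosα=-0.5000 sinα=-0.8660 | (2,1) | tMaxX 0.8600 tMaxY 0.7736 | tΔX 2.0000 tΔY 1.1547
    t=0.7736 [y] (2,0) — stop
  → r_1 = 0.7736
beam 2: φ=0°, α=285°
  cosα=0.2588 sinα=-0.9659 | (2,1) | tMaxX 2.2023 tMaxY 0.6936 | tΔX 3.8637 tΔY 1.0353
    t=0.6936 [y] (2,0) — stop
  → r_2 = 0.6936
beam 3: φ=45°, α=330°
  cosα=0.8660 sinα=-0.5000 | (2,1) | tMaxX 0.6582 tMaxY 1.3400 | tΔX 1.1547 tΔY 2.0000
    t=0.6582 [x] (3,1)
    t=1.3400 [y] (3,0) — stop
  → r_3 = 1.3400

ranges = [0.7736, 0.6936, 1.3400]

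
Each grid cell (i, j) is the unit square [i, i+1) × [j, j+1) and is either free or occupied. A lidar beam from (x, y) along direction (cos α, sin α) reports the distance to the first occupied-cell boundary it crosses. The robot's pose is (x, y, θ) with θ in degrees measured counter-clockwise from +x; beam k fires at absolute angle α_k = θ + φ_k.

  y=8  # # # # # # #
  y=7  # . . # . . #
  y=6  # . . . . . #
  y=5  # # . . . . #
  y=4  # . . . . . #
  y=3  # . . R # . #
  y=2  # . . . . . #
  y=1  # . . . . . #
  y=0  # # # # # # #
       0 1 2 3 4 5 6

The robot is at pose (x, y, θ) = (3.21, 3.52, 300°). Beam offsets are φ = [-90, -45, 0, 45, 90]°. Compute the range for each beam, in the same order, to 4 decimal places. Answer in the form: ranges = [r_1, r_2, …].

beam 1: φ=-90°, α=210°
  direction (-0.8660, -0.5000); cell (3,3); t to first gridline: x 0.2425, y 1.0400 (then +1.1547 / +2.0000)
    (2,3) via x @ 0.2425
    (2,2) via y @ 1.0400
    (1,2) via x @ 1.3972
    (0,2) via x @ 2.5519  # hit
  → r_1 = 2.5519
beam 2: φ=-45°, α=255°
  direction (-0.2588, -0.9659); cell (3,3); t to first gridline: x 0.8114, y 0.5383 (then +3.8637 / +1.0353)
    (3,2) via y @ 0.5383
    (2,2) via x @ 0.8114
    (2,1) via y @ 1.5736
    (2,0) via y @ 2.6089  # hit
  → r_2 = 2.6089
beam 3: φ=0°, α=300°
  direction (0.5000, -0.8660); cell (3,3); t to first gridline: x 1.5800, y 0.6004 (then +2.0000 / +1.1547)
    (3,2) via y @ 0.6004
    (4,2) via x @ 1.5800
    (4,1) via y @ 1.7551
    (4,0) via y @ 2.9098  # hit
  → r_3 = 2.9098
beam 4: φ=45°, α=345°
  direction (0.9659, -0.2588); cell (3,3); t to first gridline: x 0.8179, y 2.0091 (then +1.0353 / +3.8637)
    (4,3) via x @ 0.8179  # hit
  → r_4 = 0.8179
beam 5: φ=90°, α=30°
  direction (0.8660, 0.5000); cell (3,3); t to first gridline: x 0.9122, y 0.9600 (then +1.1547 / +2.0000)
    (4,3) via x @ 0.9122  # hit
  → r_5 = 0.9122

ranges = [2.5519, 2.6089, 2.9098, 0.8179, 0.9122]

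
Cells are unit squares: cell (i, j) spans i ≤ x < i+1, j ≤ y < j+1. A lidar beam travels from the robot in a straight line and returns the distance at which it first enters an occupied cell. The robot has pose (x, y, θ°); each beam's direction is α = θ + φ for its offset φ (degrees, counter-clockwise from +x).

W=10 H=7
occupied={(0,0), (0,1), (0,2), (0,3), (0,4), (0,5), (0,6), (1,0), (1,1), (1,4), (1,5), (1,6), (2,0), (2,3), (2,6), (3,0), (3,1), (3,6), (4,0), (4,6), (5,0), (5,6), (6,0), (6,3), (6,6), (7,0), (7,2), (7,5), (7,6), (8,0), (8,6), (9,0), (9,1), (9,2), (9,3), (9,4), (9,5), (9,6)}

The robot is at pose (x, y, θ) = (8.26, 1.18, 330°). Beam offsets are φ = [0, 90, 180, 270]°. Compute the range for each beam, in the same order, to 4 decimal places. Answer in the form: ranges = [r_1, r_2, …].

beam 1: φ=0°, α=330°
  dir = (cos 330°, sin 330°) = (0.8660, -0.5000); from cell (8,1)
  next x-line at t=0.8545, next y-line at t=0.3600; Δt_x=1.1547, Δt_y=2.0000
    y: enter (8,0) at t=0.3600 ← occupied
  → r_1 = 0.3600
beam 2: φ=90°, α=60°
  dir = (cos 60°, sin 60°) = (0.5000, 0.8660); from cell (8,1)
  next x-line at t=1.4800, next y-line at t=0.9469; Δt_x=2.0000, Δt_y=1.1547
    y: enter (8,2) at t=0.9469
    x: enter (9,2) at t=1.4800 ← occupied
  → r_2 = 1.4800
beam 3: φ=180°, α=150°
  dir = (cos 150°, sin 150°) = (-0.8660, 0.5000); from cell (8,1)
  next x-line at t=0.3002, next y-line at t=1.6400; Δt_x=1.1547, Δt_y=2.0000
    x: enter (7,1) at t=0.3002
    x: enter (6,1) at t=1.4549
    y: enter (6,2) at t=1.6400
    x: enter (5,2) at t=2.6096
    y: enter (5,3) at t=3.6400
    x: enter (4,3) at t=3.7643
    x: enter (3,3) at t=4.9190
    y: enter (3,4) at t=5.6400
    x: enter (2,4) at t=6.0737
    x: enter (1,4) at t=7.2284 ← occupied
  → r_3 = 7.2284
beam 4: φ=270°, α=240°
  dir = (cos 240°, sin 240°) = (-0.5000, -0.8660); from cell (8,1)
  next x-line at t=0.5200, next y-line at t=0.2078; Δt_x=2.0000, Δt_y=1.1547
    y: enter (8,0) at t=0.2078 ← occupied
  → r_4 = 0.2078

ranges = [0.3600, 1.4800, 7.2284, 0.2078]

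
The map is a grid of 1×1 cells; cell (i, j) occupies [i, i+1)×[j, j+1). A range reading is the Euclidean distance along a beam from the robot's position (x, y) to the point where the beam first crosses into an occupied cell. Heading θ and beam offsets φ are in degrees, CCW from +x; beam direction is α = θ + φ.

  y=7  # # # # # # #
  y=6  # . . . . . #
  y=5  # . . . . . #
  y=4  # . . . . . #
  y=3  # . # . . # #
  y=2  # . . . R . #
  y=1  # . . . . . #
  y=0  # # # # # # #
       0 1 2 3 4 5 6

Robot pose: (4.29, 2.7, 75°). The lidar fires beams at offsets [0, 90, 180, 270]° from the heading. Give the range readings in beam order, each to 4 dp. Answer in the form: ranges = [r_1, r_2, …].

ranges = [4.4517, 1.3355, 1.7600, 1.7703]

beam 1: φ=0°, α=75°
  cosα=0.2588 sinα=0.9659 | (4,2) | tMaxX 2.7432 tMaxY 0.3106 | tΔX 3.8637 tΔY 1.0353
    t=0.3106 [y] (4,3)
    t=1.3459 [y] (4,4)
    t=2.3811 [y] (4,5)
    t=2.7432 [x] (5,5)
    t=3.4164 [y] (5,6)
    t=4.4517 [y] (5,7) — stop
  → r_1 = 4.4517
beam 2: φ=90°, α=165°
  cosα=-0.9659 sinα=0.2588 | (4,2) | tMaxX 0.3002 tMaxY 1.1591 | tΔX 1.0353 tΔY 3.8637
    t=0.3002 [x] (3,2)
    t=1.1591 [y] (3,3)
    t=1.3355 [x] (2,3) — stop
  → r_2 = 1.3355
beam 3: φ=180°, α=255°
  cosα=-0.2588 sinα=-0.9659 | (4,2) | tMaxX 1.1205 tMaxY 0.7247 | tΔX 3.8637 tΔY 1.0353
    t=0.7247 [y] (4,1)
    t=1.1205 [x] (3,1)
    t=1.7600 [y] (3,0) — stop
  → r_3 = 1.7600
beam 4: φ=270°, α=345°
  cosα=0.9659 sinα=-0.2588 | (4,2) | tMaxX 0.7350 tMaxY 2.7046 | tΔX 1.0353 tΔY 3.8637
    t=0.7350 [x] (5,2)
    t=1.7703 [x] (6,2) — stop
  → r_4 = 1.7703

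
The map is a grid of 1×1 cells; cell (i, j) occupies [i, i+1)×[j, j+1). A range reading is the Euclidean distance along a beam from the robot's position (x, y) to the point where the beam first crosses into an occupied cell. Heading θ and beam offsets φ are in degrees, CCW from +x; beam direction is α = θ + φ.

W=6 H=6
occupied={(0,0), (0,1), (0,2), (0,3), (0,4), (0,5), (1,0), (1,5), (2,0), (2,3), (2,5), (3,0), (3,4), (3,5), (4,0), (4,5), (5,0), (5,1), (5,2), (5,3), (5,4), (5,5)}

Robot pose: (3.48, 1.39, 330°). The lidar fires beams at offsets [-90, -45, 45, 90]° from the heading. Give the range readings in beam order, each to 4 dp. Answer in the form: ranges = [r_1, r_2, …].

ranges = [0.4503, 0.4038, 1.5736, 3.0400]

beam 1: φ=-90°, α=240°
  d=(-0.5000,-0.8660)  start (3,1)  tX=0.9600 tY=0.4503  stride 1/|dx|=2.0000 1/|dy|=1.1547
    cross y-line → (3,0), t=0.4503 (wall)
  → r_1 = 0.4503
beam 2: φ=-45°, α=285°
  d=(0.2588,-0.9659)  start (3,1)  tX=2.0091 tY=0.4038  stride 1/|dx|=3.8637 1/|dy|=1.0353
    cross y-line → (3,0), t=0.4038 (wall)
  → r_2 = 0.4038
beam 3: φ=45°, α=15°
  d=(0.9659,0.2588)  start (3,1)  tX=0.5383 tY=2.3569  stride 1/|dx|=1.0353 1/|dy|=3.8637
    cross x-line → (4,1), t=0.5383
    cross x-line → (5,1), t=1.5736 (wall)
  → r_3 = 1.5736
beam 4: φ=90°, α=60°
  d=(0.5000,0.8660)  start (3,1)  tX=1.0400 tY=0.7044  stride 1/|dx|=2.0000 1/|dy|=1.1547
    cross y-line → (3,2), t=0.7044
    cross x-line → (4,2), t=1.0400
    cross y-line → (4,3), t=1.8591
    cross y-line → (4,4), t=3.0138
    cross x-line → (5,4), t=3.0400 (wall)
  → r_4 = 3.0400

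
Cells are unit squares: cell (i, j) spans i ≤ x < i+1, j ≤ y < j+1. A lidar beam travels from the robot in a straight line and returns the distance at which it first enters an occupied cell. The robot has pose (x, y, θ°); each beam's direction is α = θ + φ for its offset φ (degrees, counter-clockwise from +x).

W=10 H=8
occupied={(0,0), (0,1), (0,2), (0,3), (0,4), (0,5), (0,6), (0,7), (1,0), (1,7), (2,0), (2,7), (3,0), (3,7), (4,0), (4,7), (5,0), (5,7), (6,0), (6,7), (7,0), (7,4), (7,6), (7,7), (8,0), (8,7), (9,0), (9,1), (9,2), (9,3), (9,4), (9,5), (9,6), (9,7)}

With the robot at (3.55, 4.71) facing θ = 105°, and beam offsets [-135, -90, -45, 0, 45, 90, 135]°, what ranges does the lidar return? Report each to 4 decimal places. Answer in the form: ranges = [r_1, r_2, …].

ranges = [6.2931, 5.6423, 2.6443, 2.3708, 2.9445, 2.6400, 4.2839]

beam 1: φ=-135°, α=330°
  d=(0.8660,-0.5000)  start (3,4)  tX=0.5196 tY=1.4200  stride 1/|dx|=1.1547 1/|dy|=2.0000
    cross x-line → (4,4), t=0.5196
    cross y-line → (4,3), t=1.4200
    cross x-line → (5,3), t=1.6743
    cross x-line → (6,3), t=2.8290
    cross y-line → (6,2), t=3.4200
    cross x-line → (7,2), t=3.9837
    cross x-line → (8,2), t=5.1384
    cross y-line → (8,1), t=5.4200
    cross x-line → (9,1), t=6.2931 (wall)
  → r_1 = 6.2931
beam 2: φ=-90°, α=15°
  d=(0.9659,0.2588)  start (3,4)  tX=0.4659 tY=1.1205  stride 1/|dx|=1.0353 1/|dy|=3.8637
    cross x-line → (4,4), t=0.4659
    cross y-line → (4,5), t=1.1205
    cross x-line → (5,5), t=1.5012
    cross x-line → (6,5), t=2.5364
    cross x-line → (7,5), t=3.5717
    cross x-line → (8,5), t=4.6070
    cross y-line → (8,6), t=4.9842
    cross x-line → (9,6), t=5.6423 (wall)
  → r_2 = 5.6423
beam 3: φ=-45°, α=60°
  d=(0.5000,0.8660)  start (3,4)  tX=0.9000 tY=0.3349  stride 1/|dx|=2.0000 1/|dy|=1.1547
    cross y-line → (3,5), t=0.3349
    cross x-line → (4,5), t=0.9000
    cross y-line → (4,6), t=1.4896
    cross y-line → (4,7), t=2.6443 (wall)
  → r_3 = 2.6443
beam 4: φ=0°, α=105°
  d=(-0.2588,0.9659)  start (3,4)  tX=2.1250 tY=0.3002  stride 1/|dx|=3.8637 1/|dy|=1.0353
    cross y-line → (3,5), t=0.3002
    cross y-line → (3,6), t=1.3355
    cross x-line → (2,6), t=2.1250
    cross y-line → (2,7), t=2.3708 (wall)
  → r_4 = 2.3708
beam 5: φ=45°, α=150°
  d=(-0.8660,0.5000)  start (3,4)  tX=0.6351 tY=0.5800  stride 1/|dx|=1.1547 1/|dy|=2.0000
    cross y-line → (3,5), t=0.5800
    cross x-line → (2,5), t=0.6351
    cross x-line → (1,5), t=1.7898
    cross y-line → (1,6), t=2.5800
    cross x-line → (0,6), t=2.9445 (wall)
  → r_5 = 2.9445
beam 6: φ=90°, α=195°
  d=(-0.9659,-0.2588)  start (3,4)  tX=0.5694 tY=2.7432  stride 1/|dx|=1.0353 1/|dy|=3.8637
    cross x-line → (2,4), t=0.5694
    cross x-line → (1,4), t=1.6047
    cross x-line → (0,4), t=2.6400 (wall)
  → r_6 = 2.6400
beam 7: φ=135°, α=240°
  d=(-0.5000,-0.8660)  start (3,4)  tX=1.1000 tY=0.8198  stride 1/|dx|=2.0000 1/|dy|=1.1547
    cross y-line → (3,3), t=0.8198
    cross x-line → (2,3), t=1.1000
    cross y-line → (2,2), t=1.9745
    cross x-line → (1,2), t=3.1000
    cross y-line → (1,1), t=3.1292
    cross y-line → (1,0), t=4.2839 (wall)
  → r_7 = 4.2839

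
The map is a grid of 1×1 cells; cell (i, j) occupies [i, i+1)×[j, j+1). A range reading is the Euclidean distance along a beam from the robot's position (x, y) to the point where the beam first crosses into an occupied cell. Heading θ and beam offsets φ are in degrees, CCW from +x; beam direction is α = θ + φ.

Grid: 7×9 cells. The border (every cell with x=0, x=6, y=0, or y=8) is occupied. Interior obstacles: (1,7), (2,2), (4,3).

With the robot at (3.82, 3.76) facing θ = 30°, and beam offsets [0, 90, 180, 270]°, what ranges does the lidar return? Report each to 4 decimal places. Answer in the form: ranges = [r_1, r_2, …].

beam 1: φ=0°, α=30°
  dir = (cos 30°, sin 30°) = (0.8660, 0.5000); from cell (3,3)
  next x-line at t=0.2078, next y-line at t=0.4800; Δt_x=1.1547, Δt_y=2.0000
    x: enter (4,3) at t=0.2078 ← occupied
  → r_1 = 0.2078
beam 2: φ=90°, α=120°
  dir = (cos 120°, sin 120°) = (-0.5000, 0.8660); from cell (3,3)
  next x-line at t=1.6400, next y-line at t=0.2771; Δt_x=2.0000, Δt_y=1.1547
    y: enter (3,4) at t=0.2771
    y: enter (3,5) at t=1.4318
    x: enter (2,5) at t=1.6400
    y: enter (2,6) at t=2.5865
    x: enter (1,6) at t=3.6400
    y: enter (1,7) at t=3.7412 ← occupied
  → r_2 = 3.7412
beam 3: φ=180°, α=210°
  dir = (cos 210°, sin 210°) = (-0.8660, -0.5000); from cell (3,3)
  next x-line at t=0.9469, next y-line at t=1.5200; Δt_x=1.1547, Δt_y=2.0000
    x: enter (2,3) at t=0.9469
    y: enter (2,2) at t=1.5200 ← occupied
  → r_3 = 1.5200
beam 4: φ=270°, α=300°
  dir = (cos 300°, sin 300°) = (0.5000, -0.8660); from cell (3,3)
  next x-line at t=0.3600, next y-line at t=0.8776; Δt_x=2.0000, Δt_y=1.1547
    x: enter (4,3) at t=0.3600 ← occupied
  → r_4 = 0.3600

ranges = [0.2078, 3.7412, 1.5200, 0.3600]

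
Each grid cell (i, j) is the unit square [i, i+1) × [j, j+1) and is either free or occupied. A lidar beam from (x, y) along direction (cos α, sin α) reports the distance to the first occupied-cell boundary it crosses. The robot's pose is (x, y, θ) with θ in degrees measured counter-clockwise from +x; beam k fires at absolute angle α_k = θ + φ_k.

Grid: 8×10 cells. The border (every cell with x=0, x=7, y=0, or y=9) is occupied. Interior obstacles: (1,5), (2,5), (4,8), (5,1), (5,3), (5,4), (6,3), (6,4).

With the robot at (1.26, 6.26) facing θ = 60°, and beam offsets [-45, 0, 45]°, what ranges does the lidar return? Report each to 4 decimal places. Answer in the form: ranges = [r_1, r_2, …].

beam 1: φ=-45°, α=15°
  dir = (cos 15°, sin 15°) = (0.9659, 0.2588); from cell (1,6)
  next x-line at t=0.7661, next y-line at t=2.8591; Δt_x=1.0353, Δt_y=3.8637
    x: enter (2,6) at t=0.7661
    x: enter (3,6) at t=1.8014
    x: enter (4,6) at t=2.8367
    y: enter (4,7) at t=2.8591
    x: enter (5,7) at t=3.8719
    x: enter (6,7) at t=4.9072
    x: enter (7,7) at t=5.9425 ← occupied
  → r_1 = 5.9425
beam 2: φ=0°, α=60°
  dir = (cos 60°, sin 60°) = (0.5000, 0.8660); from cell (1,6)
  next x-line at t=1.4800, next y-line at t=0.8545; Δt_x=2.0000, Δt_y=1.1547
    y: enter (1,7) at t=0.8545
    x: enter (2,7) at t=1.4800
    y: enter (2,8) at t=2.0092
    y: enter (2,9) at t=3.1639 ← occupied
  → r_2 = 3.1639
beam 3: φ=45°, α=105°
  dir = (cos 105°, sin 105°) = (-0.2588, 0.9659); from cell (1,6)
  next x-line at t=1.0046, next y-line at t=0.7661; Δt_x=3.8637, Δt_y=1.0353
    y: enter (1,7) at t=0.7661
    x: enter (0,7) at t=1.0046 ← occupied
  → r_3 = 1.0046

ranges = [5.9425, 3.1639, 1.0046]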